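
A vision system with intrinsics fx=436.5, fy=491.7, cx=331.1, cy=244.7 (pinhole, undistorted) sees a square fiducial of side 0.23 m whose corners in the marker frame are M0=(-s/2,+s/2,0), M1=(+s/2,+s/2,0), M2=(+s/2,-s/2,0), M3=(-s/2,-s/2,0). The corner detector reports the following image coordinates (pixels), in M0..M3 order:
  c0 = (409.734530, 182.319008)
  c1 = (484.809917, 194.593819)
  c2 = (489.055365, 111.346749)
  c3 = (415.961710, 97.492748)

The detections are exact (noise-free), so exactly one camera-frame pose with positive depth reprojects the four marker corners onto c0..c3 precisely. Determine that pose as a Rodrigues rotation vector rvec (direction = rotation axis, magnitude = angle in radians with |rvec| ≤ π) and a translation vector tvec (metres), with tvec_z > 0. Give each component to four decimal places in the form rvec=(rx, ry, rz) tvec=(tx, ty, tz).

Intrinsics K: fx=436.5, fy=491.7, cx=331.1, cy=244.7
Marker side s = 0.23 m; corners in marker frame (Z=0):
  M0 = (-0.1150, +0.1150, 0)
  M1 = (+0.1150, +0.1150, 0)
  M2 = (+0.1150, -0.1150, 0)
  M3 = (-0.1150, -0.1150, 0)
Detected image corners:
  c0 = (409.734530, 182.319008) px
  c1 = (484.809917, 194.593819) px
  c2 = (489.055365, 111.346749) px
  c3 = (415.961710, 97.492748) px
Planar DLT: solve 8×8 A·h = b for H (H[2,2]=1):
  H  [+366.45616 -71.90266 +450.34374]
  H  [+71.29821 +349.32826 +145.98395]
  H  [+0.09870 -0.10933 +1.00000]
B = K⁻¹H; ‖b₁‖=0.776949, ‖b₂‖=0.776949; λ = 2/(‖b₁‖+‖b₂‖) = 1.287085, sign → tz>0 ⇒ λ=+1.287085
r₁ = λ·B[:,0] = (+0.98419,+0.12341,+0.12703); r₂ = λ·B[:,1] = (-0.10528,+0.98444,-0.14071)
r₃ = r₁×r₂ = (-0.14242,+0.12511,+0.98187); SVD([r₁ r₂ r₃]) → R = UVᵀ:
  R  [+0.98419 -0.10528 -0.14242]
  R  [+0.12341 +0.98444 +0.12511]
  R  [+0.12703 -0.14071 +0.98187]
t = (+0.35161, -0.25840, +1.28709) m
tr R = 2.950495; θ = arccos((tr R − 1)/2) = 0.222960 rad = 12.775°
axis k = ((R−Rᵀ)₃₂, (R−Rᵀ)₁₃, (R−Rᵀ)₂₁) / (2 sinθ) = (-0.601100, -0.609308, +0.517130)
rvec = θ·k = (-0.134021, -0.135851, +0.115299)

rvec=(-0.1340, -0.1359, 0.1153) tvec=(0.3516, -0.2584, 1.2871)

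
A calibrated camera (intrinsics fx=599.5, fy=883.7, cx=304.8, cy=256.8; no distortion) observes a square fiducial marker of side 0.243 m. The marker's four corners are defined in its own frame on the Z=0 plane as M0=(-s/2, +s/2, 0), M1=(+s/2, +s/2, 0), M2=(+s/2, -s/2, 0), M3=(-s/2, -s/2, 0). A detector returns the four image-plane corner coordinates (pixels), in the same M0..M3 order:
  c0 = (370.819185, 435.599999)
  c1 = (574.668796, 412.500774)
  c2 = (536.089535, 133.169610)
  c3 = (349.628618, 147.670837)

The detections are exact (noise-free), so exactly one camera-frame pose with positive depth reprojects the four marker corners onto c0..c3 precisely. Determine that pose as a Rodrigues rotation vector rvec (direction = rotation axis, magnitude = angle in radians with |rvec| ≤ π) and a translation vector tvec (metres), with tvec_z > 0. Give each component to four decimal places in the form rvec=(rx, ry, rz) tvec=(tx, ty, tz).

Intrinsics K: fx=599.5, fy=883.7, cx=304.8, cy=256.8
Marker side s = 0.243 m; corners in marker frame (Z=0):
  M0 = (-0.1215, +0.1215, 0)
  M1 = (+0.1215, +0.1215, 0)
  M2 = (+0.1215, -0.1215, 0)
  M3 = (-0.1215, -0.1215, 0)
Detected image corners:
  c0 = (370.819185, 435.599999) px
  c1 = (574.668796, 412.500774) px
  c2 = (536.089535, 133.169610) px
  c3 = (349.628618, 147.670837) px
Planar DLT: solve 8×8 A·h = b for H (H[2,2]=1):
  H  [+846.96957 -51.41951 +458.28706]
  H  [-48.48211 +1059.20258 +275.54138]
  H  [+0.09944 -0.38190 +1.00000]
B = K⁻¹H; ‖b₁‖=1.368428, ‖b₂‖=1.368428; λ = 2/(‖b₁‖+‖b₂‖) = 0.730766, sign → tz>0 ⇒ λ=+0.730766
r₁ = λ·B[:,0] = (+0.99548,-0.06121,+0.07266); r₂ = λ·B[:,1] = (+0.07921,+0.95700,-0.27908)
r₃ = r₁×r₂ = (-0.05246,+0.28357,+0.95751); SVD([r₁ r₂ r₃]) → R = UVᵀ:
  R  [+0.99548 +0.07921 -0.05246]
  R  [-0.06121 +0.95700 +0.28357]
  R  [+0.07266 -0.27908 +0.95751]
t = (+0.18709, +0.01550, +0.73077) m
tr R = 2.909986; θ = arccos((tr R − 1)/2) = 0.301160 rad = 17.255°
axis k = ((R−Rᵀ)₃₂, (R−Rᵀ)₁₃, (R−Rᵀ)₂₁) / (2 sinθ) = (-0.948417, -0.210906, -0.236694)
rvec = θ·k = (-0.285625, -0.063516, -0.071283)

rvec=(-0.2856, -0.0635, -0.0713) tvec=(0.1871, 0.0155, 0.7308)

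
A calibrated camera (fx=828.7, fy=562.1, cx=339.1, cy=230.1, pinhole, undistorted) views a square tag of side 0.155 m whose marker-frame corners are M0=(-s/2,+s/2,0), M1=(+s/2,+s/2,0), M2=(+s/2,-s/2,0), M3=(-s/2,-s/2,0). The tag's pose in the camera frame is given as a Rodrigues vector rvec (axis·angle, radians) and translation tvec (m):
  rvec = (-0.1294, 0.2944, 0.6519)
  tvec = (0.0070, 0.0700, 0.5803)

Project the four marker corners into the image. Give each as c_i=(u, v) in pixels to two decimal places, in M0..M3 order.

c0=(202.69, 310.69) c1=(365.91, 408.49) c2=(507.01, 284.11) c3=(333.73, 196.82)

Intrinsics K: fx=828.7, fy=562.1, cx=339.1, cy=230.1
Marker side s = 0.155 m; corners in marker frame (Z=0):
  M0 = (-0.0775, +0.0775, 0)
  M1 = (+0.0775, +0.0775, 0)
  M2 = (+0.0775, -0.0775, 0)
  M3 = (-0.0775, -0.0775, 0)
rvec = (-0.1294, 0.2944, 0.6519), |rvec| = θ = 0.72690 rad = 41.649°
Rodrigues: sinθ=0.66456, 1−cosθ=0.25276; R = I + sinθ·[k]× + (1−cosθ)·[k]×²:
    [+0.75525 -0.61421 +0.22880]
    [+0.57776 +0.78870 +0.21011]
    [-0.30950 -0.02649 +0.95053]
t = (0.0070, 0.0700, 0.5803) m
M0: Pc = R·M0+t = (-0.09913, +0.08635, +0.60223); u = 828.7·(-0.09913)/0.60223 + 339.1 = 202.6886, v = 562.1·(+0.08635)/0.60223 + 230.1 = 310.6930
M1: Pc = R·M1+t = (+0.01793, +0.17590, +0.55426); u = 828.7·(+0.01793)/0.55426 + 339.1 = 365.9081, v = 562.1·(+0.17590)/0.55426 + 230.1 = 408.4888
M2: Pc = R·M2+t = (+0.11313, +0.05365, +0.55837); u = 828.7·(+0.11313)/0.55837 + 339.1 = 507.0063, v = 562.1·(+0.05365)/0.55837 + 230.1 = 284.1115
M3: Pc = R·M3+t = (-0.00393, -0.03590, +0.60634); u = 828.7·(-0.00393)/0.60634 + 339.1 = 333.7286, v = 562.1·(-0.03590)/0.60634 + 230.1 = 196.8187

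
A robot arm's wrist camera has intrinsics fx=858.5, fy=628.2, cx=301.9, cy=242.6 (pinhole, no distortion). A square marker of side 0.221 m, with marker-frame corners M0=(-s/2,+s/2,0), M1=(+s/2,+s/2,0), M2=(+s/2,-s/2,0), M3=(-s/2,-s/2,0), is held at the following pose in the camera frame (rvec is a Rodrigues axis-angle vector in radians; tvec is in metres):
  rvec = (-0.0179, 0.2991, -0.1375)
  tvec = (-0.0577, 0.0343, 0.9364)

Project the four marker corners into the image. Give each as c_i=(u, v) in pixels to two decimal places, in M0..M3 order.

Intrinsics K: fx=858.5, fy=628.2, cx=301.9, cy=242.6
Marker side s = 0.221 m; corners in marker frame (Z=0):
  M0 = (-0.1105, +0.1105, 0)
  M1 = (+0.1105, +0.1105, 0)
  M2 = (+0.1105, -0.1105, 0)
  M3 = (-0.1105, -0.1105, 0)
rvec = (-0.0179, 0.2991, -0.1375), |rvec| = θ = 0.32968 rad = 18.889°
Rodrigues: sinθ=0.32374, 1−cosθ=0.05385; R = I + sinθ·[k]× + (1−cosθ)·[k]×²:
    [+0.94631 +0.13237 +0.29493]
    [-0.13768 +0.99047 -0.00280]
    [-0.29249 -0.03796 +0.95551]
t = (-0.0577, 0.0343, 0.9364) m
M0: Pc = R·M0+t = (-0.14764, +0.15896, +0.96453); u = 858.5·(-0.14764)/0.96453 + 301.9 = 170.4896, v = 628.2·(+0.15896)/0.96453 + 242.6 = 346.1316
M1: Pc = R·M1+t = (+0.06149, +0.12853, +0.89989); u = 858.5·(+0.06149)/0.89989 + 301.9 = 360.5655, v = 628.2·(+0.12853)/0.89989 + 242.6 = 332.3283
M2: Pc = R·M2+t = (+0.03224, -0.09036, +0.90827); u = 858.5·(+0.03224)/0.90827 + 301.9 = 332.3731, v = 628.2·(-0.09036)/0.90827 + 242.6 = 180.1029
M3: Pc = R·M3+t = (-0.17689, -0.05993, +0.97291); u = 858.5·(-0.17689)/0.97291 + 301.9 = 145.8090, v = 628.2·(-0.05993)/0.97291 + 242.6 = 203.9012

c0=(170.49, 346.13) c1=(360.57, 332.33) c2=(332.37, 180.10) c3=(145.81, 203.90)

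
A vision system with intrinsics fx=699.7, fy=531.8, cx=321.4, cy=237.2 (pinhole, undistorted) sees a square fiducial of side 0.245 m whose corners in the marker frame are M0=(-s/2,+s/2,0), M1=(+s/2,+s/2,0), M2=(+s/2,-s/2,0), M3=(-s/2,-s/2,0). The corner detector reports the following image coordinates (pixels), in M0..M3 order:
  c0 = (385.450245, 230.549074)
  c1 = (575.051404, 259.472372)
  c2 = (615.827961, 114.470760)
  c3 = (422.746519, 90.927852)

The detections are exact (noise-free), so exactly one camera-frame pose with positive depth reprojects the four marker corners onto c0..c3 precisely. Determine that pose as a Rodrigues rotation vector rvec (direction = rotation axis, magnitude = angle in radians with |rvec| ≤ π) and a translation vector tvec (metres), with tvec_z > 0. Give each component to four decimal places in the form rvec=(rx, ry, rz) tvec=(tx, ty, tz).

rvec=(0.0225, 0.1498, 0.1994) tvec=(0.2273, -0.1072, 0.9016)

Intrinsics K: fx=699.7, fy=531.8, cx=321.4, cy=237.2
Marker side s = 0.245 m; corners in marker frame (Z=0):
  M0 = (-0.1225, +0.1225, 0)
  M1 = (+0.1225, +0.1225, 0)
  M2 = (+0.1225, -0.1225, 0)
  M3 = (-0.1225, -0.1225, 0)
Detected image corners:
  c0 = (385.450245, 230.549074) px
  c1 = (575.051404, 259.472372) px
  c2 = (615.827961, 114.470760) px
  c3 = (422.746519, 90.927852) px
Planar DLT: solve 8×8 A·h = b for H (H[2,2]=1):
  H  [+700.03092 -138.59691 +497.77296]
  H  [+78.98027 +587.80937 +173.95405]
  H  [-0.16191 +0.04121 +1.00000]
B = K⁻¹H; ‖b₁‖=1.109157, ‖b₂‖=1.109157; λ = 2/(‖b₁‖+‖b₂‖) = 0.901585, sign → tz>0 ⇒ λ=+0.901585
r₁ = λ·B[:,0] = (+0.96906,+0.19901,-0.14598); r₂ = λ·B[:,1] = (-0.19565,+0.97997,+0.03715)
r₃ = r₁×r₂ = (+0.15045,-0.00744,+0.98859); SVD([r₁ r₂ r₃]) → R = UVᵀ:
  R  [+0.96906 -0.19565 +0.15045]
  R  [+0.19901 +0.97997 -0.00744]
  R  [-0.14598 +0.03715 +0.98859]
t = (+0.22726, -0.10722, +0.90159) m
tr R = 2.937624; θ = arccos((tr R − 1)/2) = 0.250405 rad = 14.347°
axis k = ((R−Rᵀ)₃₂, (R−Rᵀ)₁₃, (R−Rᵀ)₂₁) / (2 sinθ) = (+0.089984, +0.598117, +0.796341)
rvec = θ·k = (+0.022532, +0.149772, +0.199408)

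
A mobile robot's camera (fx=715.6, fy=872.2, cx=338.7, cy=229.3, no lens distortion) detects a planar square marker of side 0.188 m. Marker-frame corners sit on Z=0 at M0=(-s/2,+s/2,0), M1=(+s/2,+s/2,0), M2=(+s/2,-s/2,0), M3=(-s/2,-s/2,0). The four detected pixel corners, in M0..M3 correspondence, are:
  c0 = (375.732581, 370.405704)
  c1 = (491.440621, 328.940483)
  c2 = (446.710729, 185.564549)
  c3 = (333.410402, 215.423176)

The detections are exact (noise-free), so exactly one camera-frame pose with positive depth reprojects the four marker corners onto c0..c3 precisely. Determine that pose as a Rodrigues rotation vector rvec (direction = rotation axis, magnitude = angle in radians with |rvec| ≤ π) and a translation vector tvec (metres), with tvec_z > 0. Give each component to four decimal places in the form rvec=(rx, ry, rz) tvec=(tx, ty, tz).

rvec=(-0.3115, -0.3388, -0.2669) tvec=(0.1067, 0.0511, 1.0248)

Intrinsics K: fx=715.6, fy=872.2, cx=338.7, cy=229.3
Marker side s = 0.188 m; corners in marker frame (Z=0):
  M0 = (-0.0940, +0.0940, 0)
  M1 = (+0.0940, +0.0940, 0)
  M2 = (+0.0940, -0.0940, 0)
  M3 = (-0.0940, -0.0940, 0)
Detected image corners:
  c0 = (375.732581, 370.405704) px
  c1 = (491.440621, 328.940483) px
  c2 = (446.710729, 185.564549) px
  c3 = (333.410402, 215.423176) px
Planar DLT: solve 8×8 A·h = b for H (H[2,2]=1):
  H  [+755.05670 +130.12191 +413.22858]
  H  [-91.35854 +724.60290 +272.75870]
  H  [+0.35486 -0.24674 +1.00000]
B = K⁻¹H; ‖b₁‖=0.975824, ‖b₂‖=0.975824; λ = 2/(‖b₁‖+‖b₂‖) = 1.024775, sign → tz>0 ⇒ λ=+1.024775
r₁ = λ·B[:,0] = (+0.90916,-0.20294,+0.36365); r₂ = λ·B[:,1] = (+0.30602,+0.91783,-0.25285)
r₃ = r₁×r₂ = (-0.28246,+0.34117,+0.89656); SVD([r₁ r₂ r₃]) → R = UVᵀ:
  R  [+0.90916 +0.30602 -0.28246]
  R  [-0.20294 +0.91783 +0.34117]
  R  [+0.36365 -0.25285 +0.89656]
t = (+0.10673, +0.05106, +1.02478) m
tr R = 2.723553; θ = arccos((tr R − 1)/2) = 0.532035 rad = 30.483°
axis k = ((R−Rᵀ)₃₂, (R−Rᵀ)₁₃, (R−Rᵀ)₂₁) / (2 sinθ) = (-0.585487, -0.636830, -0.501651)
rvec = θ·k = (-0.311499, -0.338816, -0.266896)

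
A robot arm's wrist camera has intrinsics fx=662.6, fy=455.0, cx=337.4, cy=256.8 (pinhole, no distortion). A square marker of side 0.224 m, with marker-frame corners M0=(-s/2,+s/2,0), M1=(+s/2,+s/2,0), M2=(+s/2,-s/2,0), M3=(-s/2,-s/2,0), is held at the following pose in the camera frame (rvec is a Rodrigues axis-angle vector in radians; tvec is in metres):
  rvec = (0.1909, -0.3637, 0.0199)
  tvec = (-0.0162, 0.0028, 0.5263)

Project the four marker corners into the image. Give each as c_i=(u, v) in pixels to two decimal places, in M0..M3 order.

c0=(171.55, 359.52) c1=(430.58, 342.99) c2=(452.11, 166.06) c3=(174.10, 153.82)

Intrinsics K: fx=662.6, fy=455.0, cx=337.4, cy=256.8
Marker side s = 0.224 m; corners in marker frame (Z=0):
  M0 = (-0.1120, +0.1120, 0)
  M1 = (+0.1120, +0.1120, 0)
  M2 = (+0.1120, -0.1120, 0)
  M3 = (-0.1120, -0.1120, 0)
rvec = (0.1909, -0.3637, 0.0199), |rvec| = θ = 0.41124 rad = 23.562°
Rodrigues: sinθ=0.39974, 1−cosθ=0.08337; R = I + sinθ·[k]× + (1−cosθ)·[k]×²:
    [+0.93459 -0.05357 -0.35166]
    [-0.01488 +0.98184 -0.18913]
    [+0.35541 +0.18200 +0.91682]
t = (-0.0162, 0.0028, 0.5263) m
M0: Pc = R·M0+t = (-0.12687, +0.11443, +0.50688); u = 662.6·(-0.12687)/0.50688 + 337.4 = 171.5473, v = 455.0·(+0.11443)/0.50688 + 256.8 = 359.5211
M1: Pc = R·M1+t = (+0.08247, +0.11110, +0.58649); u = 662.6·(+0.08247)/0.58649 + 337.4 = 430.5772, v = 455.0·(+0.11110)/0.58649 + 256.8 = 342.9908
M2: Pc = R·M2+t = (+0.09447, -0.10883, +0.54572); u = 662.6·(+0.09447)/0.54572 + 337.4 = 452.1082, v = 455.0·(-0.10883)/0.54572 + 256.8 = 166.0596
M3: Pc = R·M3+t = (-0.11487, -0.10550, +0.46611); u = 662.6·(-0.11487)/0.46611 + 337.4 = 174.1004, v = 455.0·(-0.10550)/0.46611 + 256.8 = 153.8159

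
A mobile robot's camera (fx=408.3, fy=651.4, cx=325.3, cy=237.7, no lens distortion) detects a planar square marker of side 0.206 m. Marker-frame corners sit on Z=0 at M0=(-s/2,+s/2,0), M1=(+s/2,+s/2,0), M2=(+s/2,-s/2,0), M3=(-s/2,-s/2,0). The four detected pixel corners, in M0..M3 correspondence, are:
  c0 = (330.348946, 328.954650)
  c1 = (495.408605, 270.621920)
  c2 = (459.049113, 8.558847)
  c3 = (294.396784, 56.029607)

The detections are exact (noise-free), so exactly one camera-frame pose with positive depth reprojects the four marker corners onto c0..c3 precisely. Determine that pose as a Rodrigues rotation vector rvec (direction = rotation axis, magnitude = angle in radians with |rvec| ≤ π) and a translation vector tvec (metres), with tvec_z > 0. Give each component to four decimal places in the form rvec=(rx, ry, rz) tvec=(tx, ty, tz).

rvec=(-0.0353, -0.0885, -0.2062) tvec=(0.0851, -0.0548, 0.4895)

Intrinsics K: fx=408.3, fy=651.4, cx=325.3, cy=237.7
Marker side s = 0.206 m; corners in marker frame (Z=0):
  M0 = (-0.1030, +0.1030, 0)
  M1 = (+0.1030, +0.1030, 0)
  M2 = (+0.1030, -0.1030, 0)
  M3 = (-0.1030, -0.1030, 0)
Detected image corners:
  c0 = (330.348946, 328.954650) px
  c1 = (495.408605, 270.621920) px
  c2 = (459.049113, 8.558847) px
  c3 = (294.396784, 56.029607) px
Planar DLT: solve 8×8 A·h = b for H (H[2,2]=1):
  H  [+873.95623 +154.63590 +396.28698]
  H  [-225.66916 +1289.21942 +164.80358]
  H  [+0.18665 -0.05293 +1.00000]
B = K⁻¹H; ‖b₁‖=2.042995, ‖b₂‖=2.042995; λ = 2/(‖b₁‖+‖b₂‖) = 0.489478, sign → tz>0 ⇒ λ=+0.489478
r₁ = λ·B[:,0] = (+0.97493,-0.20291,+0.09136); r₂ = λ·B[:,1] = (+0.20602,+0.97820,-0.02591)
r₃ = r₁×r₂ = (-0.08411,+0.04408,+0.99548); SVD([r₁ r₂ r₃]) → R = UVᵀ:
  R  [+0.97493 +0.20602 -0.08411]
  R  [-0.20291 +0.97820 +0.04408]
  R  [+0.09136 -0.02591 +0.99548]
t = (+0.08510, -0.05478, +0.48948) m
tr R = 2.948611; θ = arccos((tr R − 1)/2) = 0.227180 rad = 13.016°
axis k = ((R−Rᵀ)₃₂, (R−Rᵀ)₁₃, (R−Rᵀ)₂₁) / (2 sinθ) = (-0.155371, -0.389543, -0.907808)
rvec = θ·k = (-0.035297, -0.088496, -0.206236)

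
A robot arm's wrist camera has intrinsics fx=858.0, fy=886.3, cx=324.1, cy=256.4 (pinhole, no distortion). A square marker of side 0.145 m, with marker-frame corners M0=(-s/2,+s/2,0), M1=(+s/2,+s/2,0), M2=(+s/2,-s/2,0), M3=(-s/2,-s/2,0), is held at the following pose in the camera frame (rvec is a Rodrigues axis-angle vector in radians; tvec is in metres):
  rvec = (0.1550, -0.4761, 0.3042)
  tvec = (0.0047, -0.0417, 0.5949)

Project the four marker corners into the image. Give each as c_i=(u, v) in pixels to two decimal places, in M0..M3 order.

c0=(202.91, 269.67) c1=(381.61, 319.12) c2=(447.06, 125.82) c3=(272.88, 51.56)

Intrinsics K: fx=858.0, fy=886.3, cx=324.1, cy=256.4
Marker side s = 0.145 m; corners in marker frame (Z=0):
  M0 = (-0.0725, +0.0725, 0)
  M1 = (+0.0725, +0.0725, 0)
  M2 = (+0.0725, -0.0725, 0)
  M3 = (-0.0725, -0.0725, 0)
rvec = (0.1550, -0.4761, 0.3042), |rvec| = θ = 0.58586 rad = 33.567°
Rodrigues: sinθ=0.55292, 1−cosθ=0.16676; R = I + sinθ·[k]× + (1−cosθ)·[k]×²:
    [+0.84491 -0.32295 -0.42642]
    [+0.25124 +0.94337 -0.21665]
    [+0.47224 +0.07592 +0.87820]
t = (0.0047, -0.0417, 0.5949) m
M0: Pc = R·M0+t = (-0.07997, +0.00848, +0.56617); u = 858.0·(-0.07997)/0.56617 + 324.1 = 202.9096, v = 886.3·(+0.00848)/0.56617 + 256.4 = 269.6737
M1: Pc = R·M1+t = (+0.04254, +0.04491, +0.63464); u = 858.0·(+0.04254)/0.63464 + 324.1 = 381.6146, v = 886.3·(+0.04491)/0.63464 + 256.4 = 319.1171
M2: Pc = R·M2+t = (+0.08937, -0.09188, +0.62363); u = 858.0·(+0.08937)/0.62363 + 324.1 = 447.0556, v = 886.3·(-0.09188)/0.62363 + 256.4 = 125.8224
M3: Pc = R·M3+t = (-0.03314, -0.12831, +0.55516); u = 858.0·(-0.03314)/0.55516 + 324.1 = 272.8787, v = 886.3·(-0.12831)/0.55516 + 256.4 = 51.5573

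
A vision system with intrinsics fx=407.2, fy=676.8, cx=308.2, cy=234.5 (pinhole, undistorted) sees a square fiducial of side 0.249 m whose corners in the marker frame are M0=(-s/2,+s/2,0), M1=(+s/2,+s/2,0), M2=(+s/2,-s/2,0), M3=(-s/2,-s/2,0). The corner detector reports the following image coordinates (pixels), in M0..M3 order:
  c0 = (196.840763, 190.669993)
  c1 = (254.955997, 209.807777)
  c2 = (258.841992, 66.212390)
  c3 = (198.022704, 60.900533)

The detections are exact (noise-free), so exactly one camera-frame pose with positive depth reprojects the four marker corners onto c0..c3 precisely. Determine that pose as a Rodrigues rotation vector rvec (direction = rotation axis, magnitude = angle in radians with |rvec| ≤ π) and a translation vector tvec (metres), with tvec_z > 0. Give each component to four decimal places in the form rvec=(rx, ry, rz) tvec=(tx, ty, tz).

rvec=(0.1805, 0.5704, 0.1288) tvec=(-0.2526, -0.1868, 1.2452)

Intrinsics K: fx=407.2, fy=676.8, cx=308.2, cy=234.5
Marker side s = 0.249 m; corners in marker frame (Z=0):
  M0 = (-0.1245, +0.1245, 0)
  M1 = (+0.1245, +0.1245, 0)
  M2 = (+0.1245, -0.1245, 0)
  M3 = (-0.1245, -0.1245, 0)
Detected image corners:
  c0 = (196.840763, 190.669993) px
  c1 = (254.955997, 209.807777) px
  c2 = (258.841992, 66.212390) px
  c3 = (198.022704, 60.900533) px
Planar DLT: solve 8×8 A·h = b for H (H[2,2]=1):
  H  [+143.08360 +27.51708 +225.58103]
  H  [-5.85987 +569.19094 +132.97848]
  H  [-0.42097 +0.16468 +1.00000]
B = K⁻¹H; ‖b₁‖=0.803085, ‖b₂‖=0.803085; λ = 2/(‖b₁‖+‖b₂‖) = 1.245199, sign → tz>0 ⇒ λ=+1.245199
r₁ = λ·B[:,0] = (+0.83429,+0.17084,-0.52419); r₂ = λ·B[:,1] = (-0.07106,+0.97617,+0.20506)
r₃ = r₁×r₂ = (+0.54673,-0.13383,+0.82655); SVD([r₁ r₂ r₃]) → R = UVᵀ:
  R  [+0.83429 -0.07106 +0.54673]
  R  [+0.17084 +0.97617 -0.13383]
  R  [-0.52419 +0.20506 +0.82655]
t = (-0.25264, -0.18678, +1.24520) m
tr R = 2.637002; θ = arccos((tr R − 1)/2) = 0.611999 rad = 35.065°
axis k = ((R−Rᵀ)₃₂, (R−Rᵀ)₁₃, (R−Rᵀ)₂₁) / (2 sinθ) = (+0.294937, +0.932035, +0.210527)
rvec = θ·k = (+0.180501, +0.570405, +0.128843)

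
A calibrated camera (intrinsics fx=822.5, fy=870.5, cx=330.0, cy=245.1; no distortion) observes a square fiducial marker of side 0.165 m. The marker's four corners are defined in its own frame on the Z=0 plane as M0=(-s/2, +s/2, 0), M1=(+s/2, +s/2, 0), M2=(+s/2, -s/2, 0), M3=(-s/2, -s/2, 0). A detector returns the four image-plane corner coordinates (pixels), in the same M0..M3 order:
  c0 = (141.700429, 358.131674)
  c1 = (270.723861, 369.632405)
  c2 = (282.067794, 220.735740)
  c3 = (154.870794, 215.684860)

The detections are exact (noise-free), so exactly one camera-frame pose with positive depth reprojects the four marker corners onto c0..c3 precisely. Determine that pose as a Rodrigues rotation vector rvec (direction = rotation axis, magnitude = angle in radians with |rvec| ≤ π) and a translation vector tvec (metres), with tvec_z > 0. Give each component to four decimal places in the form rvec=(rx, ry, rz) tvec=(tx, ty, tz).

rvec=(-0.1188, 0.2578, 0.0589) tvec=(-0.1423, 0.0511, 0.9836)

Intrinsics K: fx=822.5, fy=870.5, cx=330.0, cy=245.1
Marker side s = 0.165 m; corners in marker frame (Z=0):
  M0 = (-0.0825, +0.0825, 0)
  M1 = (+0.0825, +0.0825, 0)
  M2 = (+0.0825, -0.0825, 0)
  M3 = (-0.0825, -0.0825, 0)
Detected image corners:
  c0 = (141.700429, 358.131674) px
  c1 = (270.723861, 369.632405) px
  c2 = (282.067794, 220.735740) px
  c3 = (154.870794, 215.684860) px
Planar DLT: solve 8×8 A·h = b for H (H[2,2]=1):
  H  [+720.73922 -98.07557 +211.01248]
  H  [-26.28041 +849.99286 +290.28689]
  H  [-0.26201 -0.11147 +1.00000]
B = K⁻¹H; ‖b₁‖=1.016709, ‖b₂‖=1.016709; λ = 2/(‖b₁‖+‖b₂‖) = 0.983566, sign → tz>0 ⇒ λ=+0.983566
r₁ = λ·B[:,0] = (+0.96527,+0.04287,-0.25770); r₂ = λ·B[:,1] = (-0.07329,+0.99127,-0.10964)
r₃ = r₁×r₂ = (+0.25075,+0.12472,+0.95998); SVD([r₁ r₂ r₃]) → R = UVᵀ:
  R  [+0.96527 -0.07329 +0.25075]
  R  [+0.04287 +0.99127 +0.12472]
  R  [-0.25770 -0.10964 +0.95998]
t = (-0.14229, +0.05106, +0.98357) m
tr R = 2.916521; θ = arccos((tr R − 1)/2) = 0.289942 rad = 16.612°
axis k = ((R−Rᵀ)₃₂, (R−Rᵀ)₁₃, (R−Rᵀ)₂₁) / (2 sinθ) = (-0.409871, +0.889234, +0.203146)
rvec = θ·k = (-0.118839, +0.257826, +0.058901)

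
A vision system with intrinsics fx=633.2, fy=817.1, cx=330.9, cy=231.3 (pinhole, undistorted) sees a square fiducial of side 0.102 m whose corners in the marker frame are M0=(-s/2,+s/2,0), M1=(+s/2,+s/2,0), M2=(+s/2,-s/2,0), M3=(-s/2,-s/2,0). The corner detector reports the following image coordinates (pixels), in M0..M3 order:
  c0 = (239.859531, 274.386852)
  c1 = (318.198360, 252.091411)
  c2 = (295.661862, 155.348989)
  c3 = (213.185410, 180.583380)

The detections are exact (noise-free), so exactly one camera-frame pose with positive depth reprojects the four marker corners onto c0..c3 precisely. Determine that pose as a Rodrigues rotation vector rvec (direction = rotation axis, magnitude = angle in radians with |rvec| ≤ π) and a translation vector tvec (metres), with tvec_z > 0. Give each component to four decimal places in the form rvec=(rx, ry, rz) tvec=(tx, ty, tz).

rvec=(0.4553, 0.0751, -0.2438) tvec=(-0.0778, -0.0134, 0.7680)

Intrinsics K: fx=633.2, fy=817.1, cx=330.9, cy=231.3
Marker side s = 0.102 m; corners in marker frame (Z=0):
  M0 = (-0.0510, +0.0510, 0)
  M1 = (+0.0510, +0.0510, 0)
  M2 = (+0.0510, -0.0510, 0)
  M3 = (-0.0510, -0.0510, 0)
Detected image corners:
  c0 = (239.859531, 274.386852) px
  c1 = (318.198360, 252.091411) px
  c2 = (295.661862, 155.348989) px
  c3 = (213.185410, 180.583380) px
Planar DLT: solve 8×8 A·h = b for H (H[2,2]=1):
  H  [+743.97604 +389.35024 +266.73793]
  H  [-267.95461 +1053.52188 +217.04969]
  H  [-0.16406 +0.55470 +1.00000]
B = K⁻¹H; ‖b₁‖=1.302105, ‖b₂‖=1.302105; λ = 2/(‖b₁‖+‖b₂‖) = 0.767987, sign → tz>0 ⇒ λ=+0.767987
r₁ = λ·B[:,0] = (+0.96819,-0.21618,-0.12600); r₂ = λ·B[:,1] = (+0.24961,+0.86961,+0.42600)
r₃ = r₁×r₂ = (+0.01748,-0.44390,+0.89591); SVD([r₁ r₂ r₃]) → R = UVᵀ:
  R  [+0.96819 +0.24961 +0.01748]
  R  [-0.21618 +0.86961 -0.44390]
  R  [-0.12600 +0.42600 +0.89591]
t = (-0.07782, -0.01339, +0.76799) m
tr R = 2.733704; θ = arccos((tr R − 1)/2) = 0.521943 rad = 29.905°
axis k = ((R−Rᵀ)₃₂, (R−Rᵀ)₁₃, (R−Rᵀ)₂₁) / (2 sinθ) = (+0.872401, +0.143890, -0.467132)
rvec = θ·k = (+0.455344, +0.075102, -0.243816)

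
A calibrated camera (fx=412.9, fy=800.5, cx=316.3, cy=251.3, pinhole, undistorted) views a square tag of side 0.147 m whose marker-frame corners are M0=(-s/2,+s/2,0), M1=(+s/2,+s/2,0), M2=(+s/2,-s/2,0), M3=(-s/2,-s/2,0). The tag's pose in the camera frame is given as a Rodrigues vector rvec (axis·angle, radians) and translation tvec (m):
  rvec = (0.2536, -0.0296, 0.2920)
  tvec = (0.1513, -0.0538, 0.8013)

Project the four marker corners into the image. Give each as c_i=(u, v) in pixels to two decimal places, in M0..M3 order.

c0=(346.58, 245.02) c1=(416.76, 285.23) c2=(443.52, 148.51) c3=(370.46, 104.77)

Intrinsics K: fx=412.9, fy=800.5, cx=316.3, cy=251.3
Marker side s = 0.147 m; corners in marker frame (Z=0):
  M0 = (-0.0735, +0.0735, 0)
  M1 = (+0.0735, +0.0735, 0)
  M2 = (+0.0735, -0.0735, 0)
  M3 = (-0.0735, -0.0735, 0)
rvec = (0.2536, -0.0296, 0.2920), |rvec| = θ = 0.38788 rad = 22.224°
Rodrigues: sinθ=0.37823, 1−cosθ=0.07429; R = I + sinθ·[k]× + (1−cosθ)·[k]×²:
    [+0.95747 -0.28844 +0.00770]
    [+0.28103 +0.92614 -0.25156]
    [+0.06543 +0.24302 +0.96781]
t = (0.1513, -0.0538, 0.8013) m
M0: Pc = R·M0+t = (+0.05973, -0.00638, +0.81435); u = 412.9·(+0.05973)/0.81435 + 316.3 = 346.5827, v = 800.5·(-0.00638)/0.81435 + 251.3 = 245.0248
M1: Pc = R·M1+t = (+0.20047, +0.03493, +0.82397); u = 412.9·(+0.20047)/0.82397 + 316.3 = 416.7593, v = 800.5·(+0.03493)/0.82397 + 251.3 = 285.2322
M2: Pc = R·M2+t = (+0.24287, -0.10122, +0.78825); u = 412.9·(+0.24287)/0.78825 + 316.3 = 443.5225, v = 800.5·(-0.10122)/0.78825 + 251.3 = 148.5104
M3: Pc = R·M3+t = (+0.10213, -0.14253, +0.77863); u = 412.9·(+0.10213)/0.77863 + 316.3 = 370.4567, v = 800.5·(-0.14253)/0.77863 + 251.3 = 104.7695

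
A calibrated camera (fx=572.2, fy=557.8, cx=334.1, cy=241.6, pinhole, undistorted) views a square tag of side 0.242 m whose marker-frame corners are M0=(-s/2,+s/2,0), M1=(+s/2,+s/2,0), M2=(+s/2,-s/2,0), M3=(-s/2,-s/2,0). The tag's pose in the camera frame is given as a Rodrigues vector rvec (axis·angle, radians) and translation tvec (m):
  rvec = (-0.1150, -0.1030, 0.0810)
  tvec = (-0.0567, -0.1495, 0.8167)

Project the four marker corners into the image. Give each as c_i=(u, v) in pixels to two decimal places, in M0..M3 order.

Intrinsics K: fx=572.2, fy=557.8, cx=334.1, cy=241.6
Marker side s = 0.242 m; corners in marker frame (Z=0):
  M0 = (-0.1210, +0.1210, 0)
  M1 = (+0.1210, +0.1210, 0)
  M2 = (+0.1210, -0.1210, 0)
  M3 = (-0.1210, -0.1210, 0)
rvec = (-0.1150, -0.1030, 0.0810), |rvec| = θ = 0.17434 rad = 9.989°
Rodrigues: sinθ=0.17346, 1−cosθ=0.01516; R = I + sinθ·[k]× + (1−cosθ)·[k]×²:
    [+0.99144 -0.07468 -0.10712]
    [+0.08650 +0.99013 +0.11026]
    [+0.09783 -0.11858 +0.98811]
t = (-0.0567, -0.1495, 0.8167) m
M0: Pc = R·M0+t = (-0.18570, -0.04016, +0.79051); u = 572.2·(-0.18570)/0.79051 + 334.1 = 199.6839, v = 557.8·(-0.04016)/0.79051 + 241.6 = 213.2622
M1: Pc = R·M1+t = (+0.05423, -0.01923, +0.81419); u = 572.2·(+0.05423)/0.81419 + 334.1 = 372.2101, v = 557.8·(-0.01923)/0.81419 + 241.6 = 228.4271
M2: Pc = R·M2+t = (+0.07230, -0.25884, +0.84289); u = 572.2·(+0.07230)/0.84289 + 334.1 = 383.1818, v = 557.8·(-0.25884)/0.84289 + 241.6 = 70.3066
M3: Pc = R·M3+t = (-0.16763, -0.27977, +0.81921); u = 572.2·(-0.16763)/0.81921 + 334.1 = 217.0161, v = 557.8·(-0.27977)/0.81921 + 241.6 = 51.1032

c0=(199.68, 213.26) c1=(372.21, 228.43) c2=(383.18, 70.31) c3=(217.02, 51.10)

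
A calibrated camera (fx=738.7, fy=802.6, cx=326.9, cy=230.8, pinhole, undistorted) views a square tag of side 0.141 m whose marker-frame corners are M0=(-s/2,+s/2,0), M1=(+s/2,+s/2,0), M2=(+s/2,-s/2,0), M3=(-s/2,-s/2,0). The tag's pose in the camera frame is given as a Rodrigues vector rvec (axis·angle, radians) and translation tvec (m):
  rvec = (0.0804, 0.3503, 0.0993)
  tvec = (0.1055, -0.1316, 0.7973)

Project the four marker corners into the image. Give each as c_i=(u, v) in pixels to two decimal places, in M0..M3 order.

Intrinsics K: fx=738.7, fy=802.6, cx=326.9, cy=230.8
Marker side s = 0.141 m; corners in marker frame (Z=0):
  M0 = (-0.0705, +0.0705, 0)
  M1 = (+0.0705, +0.0705, 0)
  M2 = (+0.0705, -0.0705, 0)
  M3 = (-0.0705, -0.0705, 0)
rvec = (0.0804, 0.3503, 0.0993), |rvec| = θ = 0.37287 rad = 21.364°
Rodrigues: sinθ=0.36429, 1−cosθ=0.06872; R = I + sinθ·[k]× + (1−cosθ)·[k]×²:
    [+0.93448 -0.08310 +0.34618]
    [+0.11093 +0.99193 -0.06136]
    [-0.33829 +0.09574 +0.93616]
t = (0.1055, -0.1316, 0.7973) m
M0: Pc = R·M0+t = (+0.03376, -0.06949, +0.82790); u = 738.7·(+0.03376)/0.82790 + 326.9 = 357.0235, v = 802.6·(-0.06949)/0.82790 + 230.8 = 163.4338
M1: Pc = R·M1+t = (+0.16552, -0.05385, +0.78020); u = 738.7·(+0.16552)/0.78020 + 326.9 = 483.6181, v = 802.6·(-0.05385)/0.78020 + 230.8 = 175.4061
M2: Pc = R·M2+t = (+0.17724, -0.19371, +0.76670); u = 738.7·(+0.17724)/0.76670 + 326.9 = 497.6661, v = 802.6·(-0.19371)/0.76670 + 230.8 = 28.0195
M3: Pc = R·M3+t = (+0.04548, -0.20935, +0.81440); u = 738.7·(+0.04548)/0.81440 + 326.9 = 368.1502, v = 802.6·(-0.20935)/0.81440 + 230.8 = 24.4812

c0=(357.02, 163.43) c1=(483.62, 175.41) c2=(497.67, 28.02) c3=(368.15, 24.48)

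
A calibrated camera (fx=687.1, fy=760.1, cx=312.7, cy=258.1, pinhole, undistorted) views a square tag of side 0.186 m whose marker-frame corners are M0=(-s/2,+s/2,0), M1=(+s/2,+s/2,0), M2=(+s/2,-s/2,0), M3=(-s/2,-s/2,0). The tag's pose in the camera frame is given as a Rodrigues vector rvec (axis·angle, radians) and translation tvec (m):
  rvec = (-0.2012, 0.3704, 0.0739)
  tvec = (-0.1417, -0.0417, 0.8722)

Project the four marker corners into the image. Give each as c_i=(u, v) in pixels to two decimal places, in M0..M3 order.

Intrinsics K: fx=687.1, fy=760.1, cx=312.7, cy=258.1
Marker side s = 0.186 m; corners in marker frame (Z=0):
  M0 = (-0.0930, +0.0930, 0)
  M1 = (+0.0930, +0.0930, 0)
  M2 = (+0.0930, -0.0930, 0)
  M3 = (-0.0930, -0.0930, 0)
rvec = (-0.2012, 0.3704, 0.0739), |rvec| = θ = 0.42795 rad = 24.520°
Rodrigues: sinθ=0.41500, 1−cosθ=0.09018; R = I + sinθ·[k]× + (1−cosθ)·[k]×²:
    [+0.92975 -0.10836 +0.35188]
    [+0.03497 +0.97738 +0.20859]
    [-0.36652 -0.18164 +0.91251]
t = (-0.1417, -0.0417, 0.8722) m
M0: Pc = R·M0+t = (-0.23824, +0.04594, +0.88939); u = 687.1·(-0.23824)/0.88939 + 312.7 = 128.6444, v = 760.1·(+0.04594)/0.88939 + 258.1 = 297.3650
M1: Pc = R·M1+t = (-0.06531, +0.05245, +0.82122); u = 687.1·(-0.06531)/0.82122 + 312.7 = 258.0559, v = 760.1·(+0.05245)/0.82122 + 258.1 = 306.6445
M2: Pc = R·M2+t = (-0.04516, -0.12934, +0.85501); u = 687.1·(-0.04516)/0.85501 + 312.7 = 276.4123, v = 760.1·(-0.12934)/0.85501 + 258.1 = 143.1132
M3: Pc = R·M3+t = (-0.21809, -0.13585, +0.92318); u = 687.1·(-0.21809)/0.92318 + 312.7 = 150.3812, v = 760.1·(-0.13585)/0.92318 + 258.1 = 146.2493

c0=(128.64, 297.37) c1=(258.06, 306.64) c2=(276.41, 143.11) c3=(150.38, 146.25)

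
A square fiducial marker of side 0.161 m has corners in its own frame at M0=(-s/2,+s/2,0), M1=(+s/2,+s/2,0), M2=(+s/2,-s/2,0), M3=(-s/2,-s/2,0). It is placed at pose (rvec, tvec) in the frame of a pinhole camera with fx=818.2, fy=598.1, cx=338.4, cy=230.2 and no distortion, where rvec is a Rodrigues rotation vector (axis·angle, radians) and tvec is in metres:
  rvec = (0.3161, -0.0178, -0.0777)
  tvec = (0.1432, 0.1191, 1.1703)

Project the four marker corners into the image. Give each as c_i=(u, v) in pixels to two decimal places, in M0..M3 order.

c0=(385.56, 331.18) c1=(495.34, 324.74) c2=(493.75, 249.23) c3=(379.16, 255.90)

Intrinsics K: fx=818.2, fy=598.1, cx=338.4, cy=230.2
Marker side s = 0.161 m; corners in marker frame (Z=0):
  M0 = (-0.0805, +0.0805, 0)
  M1 = (+0.0805, +0.0805, 0)
  M2 = (+0.0805, -0.0805, 0)
  M3 = (-0.0805, -0.0805, 0)
rvec = (0.3161, -0.0178, -0.0777), |rvec| = θ = 0.32600 rad = 18.678°
Rodrigues: sinθ=0.32025, 1−cosθ=0.05267; R = I + sinθ·[k]× + (1−cosθ)·[k]×²:
    [+0.99685 +0.07354 -0.02966]
    [-0.07912 +0.94749 -0.30985]
    [+0.00531 +0.31122 +0.95032]
t = (0.1432, 0.1191, 1.1703) m
M0: Pc = R·M0+t = (+0.06887, +0.20174, +1.19493); u = 818.2·(+0.06887)/1.19493 + 338.4 = 385.5598, v = 598.1·(+0.20174)/1.19493 + 230.2 = 331.1786
M1: Pc = R·M1+t = (+0.22937, +0.18900, +1.19578); u = 818.2·(+0.22937)/1.19578 + 338.4 = 495.3417, v = 598.1·(+0.18900)/1.19578 + 230.2 = 324.7350
M2: Pc = R·M2+t = (+0.21753, +0.03646, +1.14567); u = 818.2·(+0.21753)/1.14567 + 338.4 = 493.7495, v = 598.1·(+0.03646)/1.14567 + 230.2 = 249.2329
M3: Pc = R·M3+t = (+0.05703, +0.04920, +1.14482); u = 818.2·(+0.05703)/1.14482 + 338.4 = 379.1616, v = 598.1·(+0.04920)/1.14482 + 230.2 = 255.9021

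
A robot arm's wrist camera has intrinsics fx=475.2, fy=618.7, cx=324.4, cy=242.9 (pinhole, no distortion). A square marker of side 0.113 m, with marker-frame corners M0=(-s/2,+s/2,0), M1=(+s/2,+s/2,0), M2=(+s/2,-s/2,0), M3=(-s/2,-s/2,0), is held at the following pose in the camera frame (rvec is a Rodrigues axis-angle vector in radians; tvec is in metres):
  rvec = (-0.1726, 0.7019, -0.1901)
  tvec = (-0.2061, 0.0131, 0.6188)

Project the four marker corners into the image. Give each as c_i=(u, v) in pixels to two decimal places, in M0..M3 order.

c0=(145.26, 320.88) c1=(193.48, 302.25) c2=(188.59, 186.17) c3=(142.69, 216.36)

Intrinsics K: fx=475.2, fy=618.7, cx=324.4, cy=242.9
Marker side s = 0.113 m; corners in marker frame (Z=0):
  M0 = (-0.0565, +0.0565, 0)
  M1 = (+0.0565, +0.0565, 0)
  M2 = (+0.0565, -0.0565, 0)
  M3 = (-0.0565, -0.0565, 0)
rvec = (-0.1726, 0.7019, -0.1901), |rvec| = θ = 0.74739 rad = 42.822°
Rodrigues: sinθ=0.67973, 1−cosθ=0.26653; R = I + sinθ·[k]× + (1−cosθ)·[k]×²:
    [+0.74768 +0.11508 +0.65401]
    [-0.23070 +0.96854 +0.09331]
    [-0.62270 -0.22064 +0.75071]
t = (-0.2061, 0.0131, 0.6188) m
M0: Pc = R·M0+t = (-0.24184, +0.08086, +0.64152); u = 475.2·(-0.24184)/0.64152 + 324.4 = 145.2570, v = 618.7·(+0.08086)/0.64152 + 242.9 = 320.8812
M1: Pc = R·M1+t = (-0.15735, +0.05479, +0.57115); u = 475.2·(-0.15735)/0.57115 + 324.4 = 193.4810, v = 618.7·(+0.05479)/0.57115 + 242.9 = 302.2495
M2: Pc = R·M2+t = (-0.17036, -0.05466, +0.59608); u = 475.2·(-0.17036)/0.59608 + 324.4 = 188.5898, v = 618.7·(-0.05466)/0.59608 + 242.9 = 186.1693
M3: Pc = R·M3+t = (-0.25485, -0.02859, +0.66645); u = 475.2·(-0.25485)/0.66645 + 324.4 = 142.6863, v = 618.7·(-0.02859)/0.66645 + 242.9 = 216.3600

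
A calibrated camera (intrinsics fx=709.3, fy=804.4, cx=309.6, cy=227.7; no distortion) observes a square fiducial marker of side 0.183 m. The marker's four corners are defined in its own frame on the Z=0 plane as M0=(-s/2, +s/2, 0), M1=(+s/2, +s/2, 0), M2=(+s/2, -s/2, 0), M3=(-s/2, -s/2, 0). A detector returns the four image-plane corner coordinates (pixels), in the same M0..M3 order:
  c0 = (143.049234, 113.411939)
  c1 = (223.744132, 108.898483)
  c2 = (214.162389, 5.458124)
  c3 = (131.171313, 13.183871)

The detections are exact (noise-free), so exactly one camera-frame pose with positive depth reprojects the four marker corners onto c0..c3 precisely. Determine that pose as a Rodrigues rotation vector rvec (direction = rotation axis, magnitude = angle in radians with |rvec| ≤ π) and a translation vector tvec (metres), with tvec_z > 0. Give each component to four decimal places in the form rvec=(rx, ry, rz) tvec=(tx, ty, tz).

rvec=(0.2675, 0.2374, -0.0437) tvec=(-0.2739, -0.3046, 1.4706)

Intrinsics K: fx=709.3, fy=804.4, cx=309.6, cy=227.7
Marker side s = 0.183 m; corners in marker frame (Z=0):
  M0 = (-0.0915, +0.0915, 0)
  M1 = (+0.0915, +0.0915, 0)
  M2 = (+0.0915, -0.0915, 0)
  M3 = (-0.0915, -0.0915, 0)
Detected image corners:
  c0 = (143.049234, 113.411939) px
  c1 = (223.744132, 108.898483) px
  c2 = (214.162389, 5.458124) px
  c3 = (131.171313, 13.183871) px
Planar DLT: solve 8×8 A·h = b for H (H[2,2]=1):
  H  [+418.30859 +89.79856 +177.51130]
  H  [-43.05192 +566.85473 +61.09657]
  H  [-0.16188 +0.17453 +1.00000]
B = K⁻¹H; ‖b₁‖=0.680004, ‖b₂‖=0.680004; λ = 2/(‖b₁‖+‖b₂‖) = 1.470579, sign → tz>0 ⇒ λ=+1.470579
r₁ = λ·B[:,0] = (+0.97118,-0.01132,-0.23806); r₂ = λ·B[:,1] = (+0.07415,+0.96365,+0.25667)
r₃ = r₁×r₂ = (+0.22651,-0.26692,+0.93672); SVD([r₁ r₂ r₃]) → R = UVᵀ:
  R  [+0.97118 +0.07415 +0.22651]
  R  [-0.01132 +0.96365 -0.26692]
  R  [-0.23806 +0.25667 +0.93672]
t = (-0.27386, -0.30458, +1.47058) m
tr R = 2.871557; θ = arccos((tr R − 1)/2) = 0.360336 rad = 20.646°
axis k = ((R−Rᵀ)₃₂, (R−Rᵀ)₁₃, (R−Rᵀ)₂₁) / (2 sinθ) = (+0.742492, +0.658800, -0.121195)
rvec = θ·k = (+0.267547, +0.237389, -0.043671)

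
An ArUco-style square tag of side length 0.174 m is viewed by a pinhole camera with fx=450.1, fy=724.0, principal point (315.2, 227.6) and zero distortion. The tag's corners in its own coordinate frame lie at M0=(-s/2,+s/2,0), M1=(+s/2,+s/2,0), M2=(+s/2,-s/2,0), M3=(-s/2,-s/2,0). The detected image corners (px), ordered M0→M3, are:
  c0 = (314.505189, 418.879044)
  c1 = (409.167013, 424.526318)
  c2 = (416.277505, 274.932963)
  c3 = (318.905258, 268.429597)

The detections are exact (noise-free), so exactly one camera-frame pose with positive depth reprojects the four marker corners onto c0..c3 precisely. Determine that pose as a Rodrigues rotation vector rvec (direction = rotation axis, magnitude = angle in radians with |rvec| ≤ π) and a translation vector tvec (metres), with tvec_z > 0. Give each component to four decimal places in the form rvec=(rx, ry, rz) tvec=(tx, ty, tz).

Intrinsics K: fx=450.1, fy=724.0, cx=315.2, cy=227.6
Marker side s = 0.174 m; corners in marker frame (Z=0):
  M0 = (-0.0870, +0.0870, 0)
  M1 = (+0.0870, +0.0870, 0)
  M2 = (+0.0870, -0.0870, 0)
  M3 = (-0.0870, -0.0870, 0)
Detected image corners:
  c0 = (314.505189, 418.879044) px
  c1 = (409.167013, 424.526318) px
  c2 = (416.277505, 274.932963) px
  c3 = (318.905258, 268.429597) px
Planar DLT: solve 8×8 A·h = b for H (H[2,2]=1):
  H  [+561.25285 +26.64653 +364.78201]
  H  [+43.95088 +918.97496 +347.76785]
  H  [+0.02616 +0.16380 +1.00000]
B = K⁻¹H; ‖b₁‖=1.230029, ‖b₂‖=1.230029; λ = 2/(‖b₁‖+‖b₂‖) = 0.812989, sign → tz>0 ⇒ λ=+0.812989
r₁ = λ·B[:,0] = (+0.99886,+0.04267,+0.02127); r₂ = λ·B[:,1] = (-0.04513,+0.99007,+0.13317)
r₃ = r₁×r₂ = (-0.01538,-0.13398,+0.99087); SVD([r₁ r₂ r₃]) → R = UVᵀ:
  R  [+0.99886 -0.04513 -0.01538]
  R  [+0.04267 +0.99007 -0.13398]
  R  [+0.02127 +0.13317 +0.99087]
t = (+0.08956, +0.13494, +0.81299) m
tr R = 2.979794; θ = arccos((tr R − 1)/2) = 0.142269 rad = 8.151°
axis k = ((R−Rᵀ)₃₂, (R−Rᵀ)₁₃, (R−Rᵀ)₂₁) / (2 sinθ) = (+0.942048, -0.129228, +0.309589)
rvec = θ·k = (+0.134025, -0.018385, +0.044045)

rvec=(0.1340, -0.0184, 0.0440) tvec=(0.0896, 0.1349, 0.8130)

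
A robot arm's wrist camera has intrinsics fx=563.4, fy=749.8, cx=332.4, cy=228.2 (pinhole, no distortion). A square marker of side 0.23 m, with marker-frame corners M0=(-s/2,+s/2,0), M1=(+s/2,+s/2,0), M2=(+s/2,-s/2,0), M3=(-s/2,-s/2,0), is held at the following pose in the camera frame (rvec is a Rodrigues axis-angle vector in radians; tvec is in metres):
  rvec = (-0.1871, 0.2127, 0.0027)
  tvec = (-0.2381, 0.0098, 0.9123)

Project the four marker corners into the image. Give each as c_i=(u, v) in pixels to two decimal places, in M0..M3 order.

c0=(115.05, 330.41) c1=(249.04, 332.71) c2=(256.13, 141.48) c3=(127.71, 148.94)

Intrinsics K: fx=563.4, fy=749.8, cx=332.4, cy=228.2
Marker side s = 0.23 m; corners in marker frame (Z=0):
  M0 = (-0.1150, +0.1150, 0)
  M1 = (+0.1150, +0.1150, 0)
  M2 = (+0.1150, -0.1150, 0)
  M3 = (-0.1150, -0.1150, 0)
rvec = (-0.1871, 0.2127, 0.0027), |rvec| = θ = 0.28329 rad = 16.231°
Rodrigues: sinθ=0.27952, 1−cosθ=0.03986; R = I + sinθ·[k]× + (1−cosθ)·[k]×²:
    [+0.97753 -0.02243 +0.20962]
    [-0.01710 +0.98261 +0.18489]
    [-0.21012 -0.18432 +0.96014]
t = (-0.2381, 0.0098, 0.9123) m
M0: Pc = R·M0+t = (-0.35309, +0.12477, +0.91527); u = 563.4·(-0.35309)/0.91527 + 332.4 = 115.0494, v = 749.8·(+0.12477)/0.91527 + 228.2 = 330.4108
M1: Pc = R·M1+t = (-0.12826, +0.12083, +0.86694); u = 563.4·(-0.12826)/0.86694 + 332.4 = 249.0449, v = 749.8·(+0.12083)/0.86694 + 228.2 = 332.7067
M2: Pc = R·M2+t = (-0.12311, -0.10517, +0.90933); u = 563.4·(-0.12311)/0.90933 + 332.4 = 256.1272, v = 749.8·(-0.10517)/0.90933 + 228.2 = 141.4837
M3: Pc = R·M3+t = (-0.34794, -0.10123, +0.95766); u = 563.4·(-0.34794)/0.95766 + 332.4 = 127.7061, v = 749.8·(-0.10123)/0.95766 + 228.2 = 148.9393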